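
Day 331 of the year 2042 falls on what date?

2042-11-27

January has 31 days (331 − 31 = 300 remain).
February has 28 days (300 − 28 = 272 remain).
March has 31 days (272 − 31 = 241 remain).
April has 30 days (241 − 30 = 211 remain).
May has 31 days (211 − 31 = 180 remain).
June has 30 days (180 − 30 = 150 remain).
July has 31 days (150 − 31 = 119 remain).
August has 31 days (119 − 31 = 88 remain).
September has 30 days (88 − 30 = 58 remain).
October has 31 days (58 − 31 = 27 remain).
27 into November → November 27.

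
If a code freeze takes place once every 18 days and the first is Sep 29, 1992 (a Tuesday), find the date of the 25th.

The 25th occurrence is 24 intervals after the first: 24 × 18 = 432 days after Sep 29, 1992.
Sep has 30 days — 1 day to the end of Sep leaves 431.
From end of Sep to end of 1992 is 92 days (339 left).
Jan has 31 days (308 left).
Feb has 28 days (280 left).
Mar has 31 days (249 left).
Apr has 30 days (219 left).
May has 31 days (188 left).
Jun has 30 days (158 left).
Jul has 31 days (127 left).
Aug has 31 days (96 left).
Sep has 30 days (66 left).
Oct has 31 days (35 left).
Nov has 30 days (5 left).
5 days into Dec → Dec 5, 1993.

Dec 5, 1993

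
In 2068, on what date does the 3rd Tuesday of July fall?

17 July 2068

July 2068 begins on a Sunday, so the first Tuesday is July 3 (2 days later).
The 3rd Tuesday is 2 weeks later: 3 + 14 = 17.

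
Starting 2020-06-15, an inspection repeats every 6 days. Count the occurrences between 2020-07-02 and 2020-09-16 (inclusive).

13

Occurrences land 6·i days after 2020-06-15 for i = 0, 1, 2, …
2020-07-02 is 17 days after the start; 17 ÷ 6 = 2 remainder 5; since the remainder is 5, round up to i = 3. First occurrence in the window: #4 on 2020-07-03 (3×6 = 18 days in).
2020-09-16 is 93 days after the start; 93 ÷ 6 = 15 remainder 3. Last occurrence in the window: #16 on 2020-09-13.
Occurrences #4 through #16: 13 in total.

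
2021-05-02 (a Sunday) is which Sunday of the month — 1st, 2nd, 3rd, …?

Day 2 falls in week ⌈2/7⌉ of the month.
Days 1–7 hold the 1st Sunday, 8–14 the 2nd, 15–21 the 3rd, 22–28 the 4th, 29–31 the 5th.
2 is in the range for the 1st.

1st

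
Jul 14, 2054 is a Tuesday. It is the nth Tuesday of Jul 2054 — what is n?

Day 14 falls in week ⌈14/7⌉ of the month.
Days 1–7 hold the 1st Tuesday, 8–14 the 2nd, 15–21 the 3rd, 22–28 the 4th, 29–31 the 5th.
14 is in the range for the 2nd.

2nd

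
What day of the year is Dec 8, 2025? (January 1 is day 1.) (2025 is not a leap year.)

342

Days in months before Dec: 31 + 28 + 31 + 30 + 31 + 30 + 31 + 31 + 30 + 31 + 30 = 334.
Plus 8 days into Dec → day 342.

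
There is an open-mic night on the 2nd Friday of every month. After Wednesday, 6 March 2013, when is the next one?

8 March 2013

March 2013 starts on a Friday; its first Friday is the 1st, so the 2nd Friday is the 8th — 8 March 2013.
8 March 2013 is after 6 March 2013, so that is the next one.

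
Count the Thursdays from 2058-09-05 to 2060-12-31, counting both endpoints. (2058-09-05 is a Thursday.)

122

2058-09-05 is a Thursday; the first Thursday on or after it is 2058-09-05.
From 2058-09-05 to 2060-12-31: 117 + 365 + 366 = 848 days (rest of 2058, 2059, to 2060-12-31 in 2060).
848 ÷ 7 = 121 full weeks with remainder 1, so 121 more Thursdays after the first → 122.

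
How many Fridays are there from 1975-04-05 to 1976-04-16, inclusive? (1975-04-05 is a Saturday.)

54

1975-04-05 is a Saturday; the first Friday on or after it is 1975-04-11 (6 days later).
From 1975-04-11 to 1976-04-16: 264 + 107 = 371 days (rest of 1975, to 1976-04-16 in 1976).
371 ÷ 7 = 53 full weeks with remainder 0, so 53 more Fridays after the first → 54.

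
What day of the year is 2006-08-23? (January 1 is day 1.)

235

Days in months before August: 31 + 28 + 31 + 30 + 31 + 30 + 31 = 212.
Plus 23 days into August → day 235.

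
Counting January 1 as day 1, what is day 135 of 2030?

2030-05-15

January has 31 days (135 − 31 = 104 remain).
February has 28 days (104 − 28 = 76 remain).
March has 31 days (76 − 31 = 45 remain).
April has 30 days (45 − 30 = 15 remain).
15 into May → May 15.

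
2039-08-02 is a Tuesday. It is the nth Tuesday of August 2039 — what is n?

1st

Day 2 falls in week ⌈2/7⌉ of the month.
Days 1–7 hold the 1st Tuesday, 8–14 the 2nd, 15–21 the 3rd, 22–28 the 4th, 29–31 the 5th.
2 is in the range for the 1st.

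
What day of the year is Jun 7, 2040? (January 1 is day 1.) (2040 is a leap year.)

159

Days in months before Jun: 31 + 29 + 31 + 30 + 31 = 152.
Plus 7 days into Jun → day 159.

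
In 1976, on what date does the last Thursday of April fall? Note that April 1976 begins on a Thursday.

April 29, 1976

April 1976 begins on a Thursday, so the first Thursday is April 1.
April 1976 has 30 days. Adding weeks: 1, 8, 15, 22, 29 — the last one ≤ 30 is the 29th.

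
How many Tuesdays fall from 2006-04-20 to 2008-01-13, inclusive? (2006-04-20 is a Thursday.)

90

2006-04-20 is a Thursday; the first Tuesday on or after it is 2006-04-25 (5 days later).
From 2006-04-25 to 2008-01-13: 250 + 365 + 13 = 628 days (rest of 2006, 2007, to 2008-01-13 in 2008).
628 ÷ 7 = 89 full weeks with remainder 5, so 89 more Tuesdays after the first → 90.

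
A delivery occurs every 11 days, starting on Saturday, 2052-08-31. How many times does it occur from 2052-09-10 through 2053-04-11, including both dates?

Occurrences land 11·i days after 2052-08-31 for i = 0, 1, 2, …
2052-09-10 is 10 days after the start; 10 ÷ 11 = 0 remainder 10; since the remainder is 10, round up to i = 1. First occurrence in the window: #2 on 2052-09-11 (1×11 = 11 days in).
2053-04-11 is 223 days after the start; 223 ÷ 11 = 20 remainder 3. Last occurrence in the window: #21 on 2053-04-08.
Occurrences #2 through #21: 20 in total.

20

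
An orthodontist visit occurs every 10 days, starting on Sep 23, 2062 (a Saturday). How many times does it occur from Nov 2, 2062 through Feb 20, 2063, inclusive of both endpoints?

12

Occurrences land 10·i days after Sep 23, 2062 for i = 0, 1, 2, …
Nov 2, 2062 is 40 days after the start; 40 ÷ 10 = 4 remainder 0. First occurrence in the window: #5 on Nov 2, 2062 (4×10 = 40 days in).
Feb 20, 2063 is 150 days after the start; 150 ÷ 10 = 15 remainder 0. Last occurrence in the window: #16 on Feb 20, 2063.
Occurrences #5 through #16: 12 in total.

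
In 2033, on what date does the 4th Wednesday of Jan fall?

The first Wednesday of Jan 2033 is Jan 5.
The 4th Wednesday is 3 weeks later: 5 + 21 = 26.

Jan 26, 2033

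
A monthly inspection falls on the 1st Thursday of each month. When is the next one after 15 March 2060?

March 2060 starts on a Monday, so its 1st Thursday is 4 March 2060 (3 days in).
That is not after 15 March 2060, so look at April 2060.
April 2060 starts on a Thursday, so its 1st Thursday is 1 April 2060.

1 April 2060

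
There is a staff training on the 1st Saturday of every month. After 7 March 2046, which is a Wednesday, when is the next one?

7 April 2046

March 2046 starts on a Thursday, so its 1st Saturday is 3 March 2046 (2 days in).
That is not after 7 March 2046, so look at April 2046.
April 2046 starts on a Sunday, so its 1st Saturday is 7 April 2046 (6 days in).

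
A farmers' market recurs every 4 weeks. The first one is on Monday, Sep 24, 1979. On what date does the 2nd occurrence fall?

The 2nd occurrence is 1 interval after the first: 1 × 28 = 28 days after Sep 24, 1979.
Sep has 30 days — 6 days to the end of Sep leaves 22.
22 days into Oct → Oct 22, 1979.

Oct 22, 1979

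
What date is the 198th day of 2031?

Jan has 31 days (198 − 31 = 167 remain).
Feb has 28 days (167 − 28 = 139 remain).
Mar has 31 days (139 − 31 = 108 remain).
Apr has 30 days (108 − 30 = 78 remain).
May has 31 days (78 − 31 = 47 remain).
Jun has 30 days (47 − 30 = 17 remain).
17 into Jul → Jul 17.

Jul 17, 2031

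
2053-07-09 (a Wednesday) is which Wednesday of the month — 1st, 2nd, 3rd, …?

2nd

Day 9 falls in week ⌈9/7⌉ of the month.
Days 1–7 hold the 1st Wednesday, 8–14 the 2nd, 15–21 the 3rd, 22–28 the 4th, 29–31 the 5th.
9 is in the range for the 2nd.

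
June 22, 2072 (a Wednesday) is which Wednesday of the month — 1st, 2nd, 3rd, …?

4th

Day 22 falls in week ⌈22/7⌉ of the month.
Days 1–7 hold the 1st Wednesday, 8–14 the 2nd, 15–21 the 3rd, 22–28 the 4th, 29–31 the 5th.
22 is in the range for the 4th.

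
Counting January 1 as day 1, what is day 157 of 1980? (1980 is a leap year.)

January has 31 days (157 − 31 = 126 remain).
February has 29 days (126 − 29 = 97 remain).
March has 31 days (97 − 31 = 66 remain).
April has 30 days (66 − 30 = 36 remain).
May has 31 days (36 − 31 = 5 remain).
5 into June → June 5.

5 June 1980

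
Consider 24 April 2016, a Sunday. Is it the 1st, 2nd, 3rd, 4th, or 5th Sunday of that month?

Day 24 falls in week ⌈24/7⌉ of the month.
Days 1–7 hold the 1st Sunday, 8–14 the 2nd, 15–21 the 3rd, 22–28 the 4th, 29–31 the 5th.
24 is in the range for the 4th.

4th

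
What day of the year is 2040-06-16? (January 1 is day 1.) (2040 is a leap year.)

168

Days in months before June: 31 + 29 + 31 + 30 + 31 = 152.
Plus 16 days into June → day 168.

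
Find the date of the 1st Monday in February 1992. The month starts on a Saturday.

February 1992 begins on a Saturday, so the first Monday is February 3 (2 days later).

3 February 1992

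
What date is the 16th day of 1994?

Jan 16, 1994

16 into Jan → Jan 16.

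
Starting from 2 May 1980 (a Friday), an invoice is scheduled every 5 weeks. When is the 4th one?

The 4th occurrence is 3 intervals after the first: 3 × 35 = 105 days after 2 May 1980.
May has 31 days — 29 days to the end of May leaves 76.
June has 30 days (46 left).
July has 31 days (15 left).
15 days into August → 15 August 1980.

15 August 1980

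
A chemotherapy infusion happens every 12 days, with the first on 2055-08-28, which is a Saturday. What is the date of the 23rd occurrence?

2056-05-18

The 23rd occurrence is 22 intervals after the first: 22 × 12 = 264 days after 2055-08-28.
August has 31 days — 3 days to the end of August leaves 261.
September has 30 days (231 left).
October has 31 days (200 left).
November has 30 days (170 left).
December has 31 days (139 left).
January has 31 days (108 left).
February has 29 days (79 left).
March has 31 days (48 left).
April has 30 days (18 left).
18 days into May → 2056-05-18.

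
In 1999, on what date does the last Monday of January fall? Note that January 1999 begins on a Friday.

January 1999 begins on a Friday, so the first Monday is January 4 (3 days later).
January 1999 has 31 days. Adding weeks: 4, 11, 18, 25 — the last one ≤ 31 is the 25th.

1999-01-25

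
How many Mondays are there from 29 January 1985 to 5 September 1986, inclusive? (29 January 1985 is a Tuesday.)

29 January 1985 is a Tuesday; the first Monday on or after it is 4 February 1985 (6 days later).
From 4 February 1985 to 5 September 1986: 330 + 248 = 578 days (rest of 1985, to 5 September 1986 in 1986).
578 ÷ 7 = 82 full weeks with remainder 4, so 82 more Mondays after the first → 83.

83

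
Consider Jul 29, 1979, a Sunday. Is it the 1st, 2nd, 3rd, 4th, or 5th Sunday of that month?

Day 29 falls in week ⌈29/7⌉ of the month.
Days 1–7 hold the 1st Sunday, 8–14 the 2nd, 15–21 the 3rd, 22–28 the 4th, 29–31 the 5th.
29 is in the range for the 5th.

5th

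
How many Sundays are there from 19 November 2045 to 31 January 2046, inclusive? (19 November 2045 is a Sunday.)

19 November 2045 is a Sunday; the first Sunday on or after it is 19 November 2045.
From 19 November 2045 to 31 January 2046: 11 + 31 + 31 = 73 days (rest of November, December, January).
73 ÷ 7 = 10 full weeks with remainder 3, so 10 more Sundays after the first → 11.

11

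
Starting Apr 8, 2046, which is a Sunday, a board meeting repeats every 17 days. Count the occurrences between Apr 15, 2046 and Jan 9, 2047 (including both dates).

16

Occurrences land 17·i days after Apr 8, 2046 for i = 0, 1, 2, …
Apr 15, 2046 is 7 days after the start; 7 ÷ 17 = 0 remainder 7; since the remainder is 7, round up to i = 1. First occurrence in the window: #2 on Apr 25, 2046 (1×17 = 17 days in).
Jan 9, 2047 is 276 days after the start; 276 ÷ 17 = 16 remainder 4. Last occurrence in the window: #17 on Jan 5, 2047.
Occurrences #2 through #17: 16 in total.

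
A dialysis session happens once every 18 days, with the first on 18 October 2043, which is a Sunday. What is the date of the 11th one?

The 11th occurrence is 10 intervals after the first: 10 × 18 = 180 days after 18 October 2043.
October has 31 days — 13 days to the end of October leaves 167.
November has 30 days (137 left).
December has 31 days (106 left).
January has 31 days (75 left).
February has 29 days (46 left).
March has 31 days (15 left).
15 days into April → 15 April 2044.

15 April 2044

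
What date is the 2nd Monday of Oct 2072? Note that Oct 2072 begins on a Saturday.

Oct 10, 2072

Oct 2072 begins on a Saturday, so the first Monday is Oct 3 (2 days later).
The 2nd Monday is 1 weeks later: 3 + 7 = 10.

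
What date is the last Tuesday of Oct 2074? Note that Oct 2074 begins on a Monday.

Oct 30, 2074

Oct 2074 begins on a Monday, so the first Tuesday is Oct 2 (1 day later).
Oct 2074 has 31 days. Adding weeks: 2, 9, 16, 23, 30 — the last one ≤ 31 is the 30th.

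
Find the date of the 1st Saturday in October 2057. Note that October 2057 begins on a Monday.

October 2057 begins on a Monday, so the first Saturday is October 6 (5 days later).

2057-10-06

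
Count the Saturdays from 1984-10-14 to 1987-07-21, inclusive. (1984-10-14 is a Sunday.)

1984-10-14 is a Sunday; the first Saturday on or after it is 1984-10-20 (6 days later).
From 1984-10-20 to 1987-07-21: 72 + 365 + 365 + 202 = 1004 days (rest of 1984, 1985, 1986, to 1987-07-21 in 1987).
1004 ÷ 7 = 143 full weeks with remainder 3, so 143 more Saturdays after the first → 144.

144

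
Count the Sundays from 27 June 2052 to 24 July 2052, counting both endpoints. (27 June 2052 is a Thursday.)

27 June 2052 is a Thursday; the first Sunday on or after it is 30 June 2052 (3 days later).
From 30 June 2052 to 24 July 2052: 0 + 24 = 24 days (rest of June, July).
24 ÷ 7 = 3 full weeks with remainder 3, so 3 more Sundays after the first → 4.

4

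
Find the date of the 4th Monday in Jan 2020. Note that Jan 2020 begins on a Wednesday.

Jan 27, 2020

Jan 2020 begins on a Wednesday, so the first Monday is Jan 6 (5 days later).
The 4th Monday is 3 weeks later: 6 + 21 = 27.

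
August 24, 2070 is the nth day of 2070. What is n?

236

Days in months before August: 31 + 28 + 31 + 30 + 31 + 30 + 31 = 212.
Plus 24 days into August → day 236.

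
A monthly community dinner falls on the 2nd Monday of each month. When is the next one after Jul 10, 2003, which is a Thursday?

Jul 2003 starts on a Tuesday; its first Monday is the 7th, so the 2nd Monday is the 14th — Jul 14, 2003.
Jul 14, 2003 is after Jul 10, 2003, so that is the next one.

Jul 14, 2003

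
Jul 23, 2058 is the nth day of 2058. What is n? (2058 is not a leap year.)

Days in months before Jul: 31 + 28 + 31 + 30 + 31 + 30 = 181.
Plus 23 days into Jul → day 204.

204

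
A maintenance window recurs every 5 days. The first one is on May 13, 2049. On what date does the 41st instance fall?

Nov 29, 2049

The 41st occurrence is 40 intervals after the first: 40 × 5 = 200 days after May 13, 2049.
May has 31 days — 18 days to the end of May leaves 182.
Jun has 30 days (152 left).
Jul has 31 days (121 left).
Aug has 31 days (90 left).
Sep has 30 days (60 left).
Oct has 31 days (29 left).
29 days into Nov → Nov 29, 2049.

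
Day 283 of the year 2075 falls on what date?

October 10, 2075

January has 31 days (283 − 31 = 252 remain).
February has 28 days (252 − 28 = 224 remain).
March has 31 days (224 − 31 = 193 remain).
April has 30 days (193 − 30 = 163 remain).
May has 31 days (163 − 31 = 132 remain).
June has 30 days (132 − 30 = 102 remain).
July has 31 days (102 − 31 = 71 remain).
August has 31 days (71 − 31 = 40 remain).
September has 30 days (40 − 30 = 10 remain).
10 into October → October 10.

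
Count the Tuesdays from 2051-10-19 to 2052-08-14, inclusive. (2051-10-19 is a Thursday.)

2051-10-19 is a Thursday; the first Tuesday on or after it is 2051-10-24 (5 days later).
From 2051-10-24 to 2052-08-14: 7 + 30 + 31 + 31 + 29 + 31 + 30 + 31 + 30 + 31 + 14 = 295 days (rest of October, November, December, January, February, March, April, May, June, July, August).
295 ÷ 7 = 42 full weeks with remainder 1, so 42 more Tuesdays after the first → 43.

43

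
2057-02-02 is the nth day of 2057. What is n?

Days in months before February: 31 = 31.
Plus 2 days into February → day 33.

33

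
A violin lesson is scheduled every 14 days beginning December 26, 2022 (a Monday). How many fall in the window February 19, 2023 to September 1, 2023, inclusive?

Occurrences land 14·i days after December 26, 2022 for i = 0, 1, 2, …
February 19, 2023 is 55 days after the start; 55 ÷ 14 = 3 remainder 13; since the remainder is 13, round up to i = 4. First occurrence in the window: #5 on February 20, 2023 (4×14 = 56 days in).
September 1, 2023 is 249 days after the start; 249 ÷ 14 = 17 remainder 11. Last occurrence in the window: #18 on August 21, 2023.
Occurrences #5 through #18: 14 in total.

14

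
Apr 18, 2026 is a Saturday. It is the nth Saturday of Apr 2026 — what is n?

3rd

Day 18 falls in week ⌈18/7⌉ of the month.
Days 1–7 hold the 1st Saturday, 8–14 the 2nd, 15–21 the 3rd, 22–28 the 4th, 29–31 the 5th.
18 is in the range for the 3rd.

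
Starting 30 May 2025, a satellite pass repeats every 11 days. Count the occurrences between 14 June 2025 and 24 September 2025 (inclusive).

Occurrences land 11·i days after 30 May 2025 for i = 0, 1, 2, …
14 June 2025 is 15 days after the start; 15 ÷ 11 = 1 remainder 4; since the remainder is 4, round up to i = 2. First occurrence in the window: #3 on 21 June 2025 (2×11 = 22 days in).
24 September 2025 is 117 days after the start; 117 ÷ 11 = 10 remainder 7. Last occurrence in the window: #11 on 17 September 2025.
Occurrences #3 through #11: 9 in total.

9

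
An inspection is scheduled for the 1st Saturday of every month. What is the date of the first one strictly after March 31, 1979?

April 7, 1979

March 1979 starts on a Thursday, so its 1st Saturday is March 3, 1979 (2 days in).
That is not after March 31, 1979, so look at April 1979.
April 1979 starts on a Sunday, so its 1st Saturday is April 7, 1979 (6 days in).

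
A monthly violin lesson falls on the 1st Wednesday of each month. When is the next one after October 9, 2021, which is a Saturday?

November 3, 2021

October 2021 starts on a Friday, so its 1st Wednesday is October 6, 2021 (5 days in).
That is not after October 9, 2021, so look at November 2021.
November 2021 starts on a Monday, so its 1st Wednesday is November 3, 2021 (2 days in).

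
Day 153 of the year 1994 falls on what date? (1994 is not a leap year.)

January has 31 days (153 − 31 = 122 remain).
February has 28 days (122 − 28 = 94 remain).
March has 31 days (94 − 31 = 63 remain).
April has 30 days (63 − 30 = 33 remain).
May has 31 days (33 − 31 = 2 remain).
2 into June → June 2.

1994-06-02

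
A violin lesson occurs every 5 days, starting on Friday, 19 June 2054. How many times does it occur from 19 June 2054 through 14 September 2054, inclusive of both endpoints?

Occurrences land 5·i days after 19 June 2054 for i = 0, 1, 2, …
The window opens on the start date, so the first occurrence inside is #1 on 19 June 2054.
14 September 2054 is 87 days after the start; 87 ÷ 5 = 17 remainder 2. Last occurrence in the window: #18 on 12 September 2054.
Occurrences #1 through #18: 18 in total.

18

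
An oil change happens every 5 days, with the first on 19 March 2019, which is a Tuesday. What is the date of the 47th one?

The 47th occurrence is 46 intervals after the first: 46 × 5 = 230 days after 19 March 2019.
March has 31 days — 12 days to the end of March leaves 218.
April has 30 days (188 left).
May has 31 days (157 left).
June has 30 days (127 left).
July has 31 days (96 left).
August has 31 days (65 left).
September has 30 days (35 left).
October has 31 days (4 left).
4 days into November → 4 November 2019.

4 November 2019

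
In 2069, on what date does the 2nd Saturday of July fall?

13 July 2069

July 2069 begins on a Monday, so the first Saturday is July 6 (5 days later).
The 2nd Saturday is 1 weeks later: 6 + 7 = 13.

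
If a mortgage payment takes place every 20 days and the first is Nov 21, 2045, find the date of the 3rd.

Dec 31, 2045

The 3rd occurrence is 2 intervals after the first: 2 × 20 = 40 days after Nov 21, 2045.
Nov has 30 days — 9 days to the end of Nov leaves 31.
31 days into Dec → Dec 31, 2045.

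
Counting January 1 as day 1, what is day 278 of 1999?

October 5, 1999

January has 31 days (278 − 31 = 247 remain).
February has 28 days (247 − 28 = 219 remain).
March has 31 days (219 − 31 = 188 remain).
April has 30 days (188 − 30 = 158 remain).
May has 31 days (158 − 31 = 127 remain).
June has 30 days (127 − 30 = 97 remain).
July has 31 days (97 − 31 = 66 remain).
August has 31 days (66 − 31 = 35 remain).
September has 30 days (35 − 30 = 5 remain).
5 into October → October 5.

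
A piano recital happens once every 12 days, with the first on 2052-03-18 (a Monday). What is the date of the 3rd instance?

2052-04-11

The 3rd occurrence is 2 intervals after the first: 2 × 12 = 24 days after 2052-03-18.
March has 31 days — 13 days to the end of March leaves 11.
11 days into April → 2052-04-11.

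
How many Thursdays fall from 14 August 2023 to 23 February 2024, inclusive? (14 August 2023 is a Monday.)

14 August 2023 is a Monday; the first Thursday on or after it is 17 August 2023 (3 days later).
From 17 August 2023 to 23 February 2024: 14 + 30 + 31 + 30 + 31 + 31 + 23 = 190 days (rest of August, September, October, November, December, January, February).
190 ÷ 7 = 27 full weeks with remainder 1, so 27 more Thursdays after the first → 28.

28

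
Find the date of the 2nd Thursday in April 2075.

The first Thursday of April 2075 is April 4.
The 2nd Thursday is 1 weeks later: 4 + 7 = 11.

April 11, 2075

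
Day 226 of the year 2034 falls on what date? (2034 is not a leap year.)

January has 31 days (226 − 31 = 195 remain).
February has 28 days (195 − 28 = 167 remain).
March has 31 days (167 − 31 = 136 remain).
April has 30 days (136 − 30 = 106 remain).
May has 31 days (106 − 31 = 75 remain).
June has 30 days (75 − 30 = 45 remain).
July has 31 days (45 − 31 = 14 remain).
14 into August → August 14.

August 14, 2034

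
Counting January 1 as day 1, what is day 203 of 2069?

July 22, 2069

January has 31 days (203 − 31 = 172 remain).
February has 28 days (172 − 28 = 144 remain).
March has 31 days (144 − 31 = 113 remain).
April has 30 days (113 − 30 = 83 remain).
May has 31 days (83 − 31 = 52 remain).
June has 30 days (52 − 30 = 22 remain).
22 into July → July 22.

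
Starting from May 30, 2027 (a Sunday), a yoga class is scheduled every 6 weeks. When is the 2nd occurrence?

Jul 11, 2027

The 2nd occurrence is 1 interval after the first: 1 × 42 = 42 days after May 30, 2027.
May has 31 days — 1 day to the end of May leaves 41.
Jun has 30 days (11 left).
11 days into Jul → Jul 11, 2027.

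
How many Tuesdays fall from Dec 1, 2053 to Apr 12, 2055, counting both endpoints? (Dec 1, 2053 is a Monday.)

71

Dec 1, 2053 is a Monday; the first Tuesday on or after it is Dec 2, 2053 (1 day later).
From Dec 2, 2053 to Apr 12, 2055: 29 + 365 + 102 = 496 days (rest of 2053, 2054, to Apr 12, 2055 in 2055).
496 ÷ 7 = 70 full weeks with remainder 6, so 70 more Tuesdays after the first → 71.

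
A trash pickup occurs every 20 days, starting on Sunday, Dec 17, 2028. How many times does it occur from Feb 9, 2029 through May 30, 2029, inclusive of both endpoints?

6

Occurrences land 20·i days after Dec 17, 2028 for i = 0, 1, 2, …
Feb 9, 2029 is 54 days after the start; 54 ÷ 20 = 2 remainder 14; since the remainder is 14, round up to i = 3. First occurrence in the window: #4 on Feb 15, 2029 (3×20 = 60 days in).
May 30, 2029 is 164 days after the start; 164 ÷ 20 = 8 remainder 4. Last occurrence in the window: #9 on May 26, 2029.
Occurrences #4 through #9: 6 in total.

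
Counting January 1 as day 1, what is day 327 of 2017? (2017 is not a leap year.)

2017-11-23

January has 31 days (327 − 31 = 296 remain).
February has 28 days (296 − 28 = 268 remain).
March has 31 days (268 − 31 = 237 remain).
April has 30 days (237 − 30 = 207 remain).
May has 31 days (207 − 31 = 176 remain).
June has 30 days (176 − 30 = 146 remain).
July has 31 days (146 − 31 = 115 remain).
August has 31 days (115 − 31 = 84 remain).
September has 30 days (84 − 30 = 54 remain).
October has 31 days (54 − 31 = 23 remain).
23 into November → November 23.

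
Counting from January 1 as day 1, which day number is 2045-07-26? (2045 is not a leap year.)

Days in months before July: 31 + 28 + 31 + 30 + 31 + 30 = 181.
Plus 26 days into July → day 207.

207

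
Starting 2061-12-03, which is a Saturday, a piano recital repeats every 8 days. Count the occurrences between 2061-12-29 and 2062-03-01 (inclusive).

8

Occurrences land 8·i days after 2061-12-03 for i = 0, 1, 2, …
2061-12-29 is 26 days after the start; 26 ÷ 8 = 3 remainder 2; since the remainder is 2, round up to i = 4. First occurrence in the window: #5 on 2062-01-04 (4×8 = 32 days in).
2062-03-01 is 88 days after the start; 88 ÷ 8 = 11 remainder 0. Last occurrence in the window: #12 on 2062-03-01.
Occurrences #5 through #12: 8 in total.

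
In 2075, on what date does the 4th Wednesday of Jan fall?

Jan 23, 2075

The first Wednesday of Jan 2075 is Jan 2.
The 4th Wednesday is 3 weeks later: 2 + 21 = 23.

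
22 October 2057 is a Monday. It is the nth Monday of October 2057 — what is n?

4th

Day 22 falls in week ⌈22/7⌉ of the month.
Days 1–7 hold the 1st Monday, 8–14 the 2nd, 15–21 the 3rd, 22–28 the 4th, 29–31 the 5th.
22 is in the range for the 4th.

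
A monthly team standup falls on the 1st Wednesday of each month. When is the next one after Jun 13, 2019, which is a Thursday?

Jul 3, 2019

Jun 2019 starts on a Saturday, so its 1st Wednesday is Jun 5, 2019 (4 days in).
That is not after Jun 13, 2019, so look at Jul 2019.
Jul 2019 starts on a Monday, so its 1st Wednesday is Jul 3, 2019 (2 days in).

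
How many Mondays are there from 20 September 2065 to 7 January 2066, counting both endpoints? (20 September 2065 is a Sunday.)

20 September 2065 is a Sunday; the first Monday on or after it is 21 September 2065 (1 day later).
From 21 September 2065 to 7 January 2066: 9 + 31 + 30 + 31 + 7 = 108 days (rest of September, October, November, December, January).
108 ÷ 7 = 15 full weeks with remainder 3, so 15 more Mondays after the first → 16.

16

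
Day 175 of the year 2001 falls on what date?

Jan has 31 days (175 − 31 = 144 remain).
Feb has 28 days (144 − 28 = 116 remain).
Mar has 31 days (116 − 31 = 85 remain).
Apr has 30 days (85 − 30 = 55 remain).
May has 31 days (55 − 31 = 24 remain).
24 into Jun → Jun 24.

Jun 24, 2001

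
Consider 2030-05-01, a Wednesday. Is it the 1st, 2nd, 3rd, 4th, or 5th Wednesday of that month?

1st

Day 1 falls in week ⌈1/7⌉ of the month.
Days 1–7 hold the 1st Wednesday, 8–14 the 2nd, 15–21 the 3rd, 22–28 the 4th, 29–31 the 5th.
1 is in the range for the 1st.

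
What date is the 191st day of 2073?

Jul 10, 2073

Jan has 31 days (191 − 31 = 160 remain).
Feb has 28 days (160 − 28 = 132 remain).
Mar has 31 days (132 − 31 = 101 remain).
Apr has 30 days (101 − 30 = 71 remain).
May has 31 days (71 − 31 = 40 remain).
Jun has 30 days (40 − 30 = 10 remain).
10 into Jul → Jul 10.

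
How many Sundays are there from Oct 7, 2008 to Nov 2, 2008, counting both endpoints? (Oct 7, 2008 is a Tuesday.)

4

Oct 7, 2008 is a Tuesday; the first Sunday on or after it is Oct 12, 2008 (5 days later).
From Oct 12, 2008 to Nov 2, 2008: 19 + 2 = 21 days (rest of Oct, Nov).
21 ÷ 7 = 3 full weeks with remainder 0, so 3 more Sundays after the first → 4.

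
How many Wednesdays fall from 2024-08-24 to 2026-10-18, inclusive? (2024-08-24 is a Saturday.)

112

2024-08-24 is a Saturday; the first Wednesday on or after it is 2024-08-28 (4 days later).
From 2024-08-28 to 2026-10-18: 125 + 365 + 291 = 781 days (rest of 2024, 2025, to 2026-10-18 in 2026).
781 ÷ 7 = 111 full weeks with remainder 4, so 111 more Wednesdays after the first → 112.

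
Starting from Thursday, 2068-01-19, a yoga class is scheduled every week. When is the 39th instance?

The 39th occurrence is 38 intervals after the first: 38 × 7 = 266 days after 2068-01-19.
January has 31 days — 12 days to the end of January leaves 254.
February has 29 days (225 left).
March has 31 days (194 left).
April has 30 days (164 left).
May has 31 days (133 left).
June has 30 days (103 left).
July has 31 days (72 left).
August has 31 days (41 left).
September has 30 days (11 left).
11 days into October → 2068-10-11.

2068-10-11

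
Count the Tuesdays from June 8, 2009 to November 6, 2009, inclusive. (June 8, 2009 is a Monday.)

June 8, 2009 is a Monday; the first Tuesday on or after it is June 9, 2009 (1 day later).
From June 9, 2009 to November 6, 2009: 21 + 31 + 31 + 30 + 31 + 6 = 150 days (rest of June, July, August, September, October, November).
150 ÷ 7 = 21 full weeks with remainder 3, so 21 more Tuesdays after the first → 22.

22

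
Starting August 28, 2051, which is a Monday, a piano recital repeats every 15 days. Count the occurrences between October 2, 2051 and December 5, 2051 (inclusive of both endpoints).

4

Occurrences land 15·i days after August 28, 2051 for i = 0, 1, 2, …
October 2, 2051 is 35 days after the start; 35 ÷ 15 = 2 remainder 5; since the remainder is 5, round up to i = 3. First occurrence in the window: #4 on October 12, 2051 (3×15 = 45 days in).
December 5, 2051 is 99 days after the start; 99 ÷ 15 = 6 remainder 9. Last occurrence in the window: #7 on November 26, 2051.
Occurrences #4 through #7: 4 in total.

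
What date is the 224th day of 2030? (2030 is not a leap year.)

August 12, 2030

January has 31 days (224 − 31 = 193 remain).
February has 28 days (193 − 28 = 165 remain).
March has 31 days (165 − 31 = 134 remain).
April has 30 days (134 − 30 = 104 remain).
May has 31 days (104 − 31 = 73 remain).
June has 30 days (73 − 30 = 43 remain).
July has 31 days (43 − 31 = 12 remain).
12 into August → August 12.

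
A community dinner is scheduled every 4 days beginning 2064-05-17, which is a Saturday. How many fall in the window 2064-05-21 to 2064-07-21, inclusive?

16

Occurrences land 4·i days after 2064-05-17 for i = 0, 1, 2, …
2064-05-21 is 4 days after the start; 4 ÷ 4 = 1 remainder 0. First occurrence in the window: #2 on 2064-05-21 (1×4 = 4 days in).
2064-07-21 is 65 days after the start; 65 ÷ 4 = 16 remainder 1. Last occurrence in the window: #17 on 2064-07-20.
Occurrences #2 through #17: 16 in total.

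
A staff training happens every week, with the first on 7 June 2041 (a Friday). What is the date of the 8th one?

26 July 2041

The 8th occurrence is 7 intervals after the first: 7 × 7 = 49 days after 7 June 2041.
June has 30 days — 23 days to the end of June leaves 26.
26 days into July → 26 July 2041.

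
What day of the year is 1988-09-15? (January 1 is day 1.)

259

Days in months before September: 31 + 29 + 31 + 30 + 31 + 30 + 31 + 31 = 244.
Plus 15 days into September → day 259.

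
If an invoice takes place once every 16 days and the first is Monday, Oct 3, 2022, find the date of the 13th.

Apr 13, 2023

The 13th occurrence is 12 intervals after the first: 12 × 16 = 192 days after Oct 3, 2022.
Oct has 31 days — 28 days to the end of Oct leaves 164.
Nov has 30 days (134 left).
Dec has 31 days (103 left).
Jan has 31 days (72 left).
Feb has 28 days (44 left).
Mar has 31 days (13 left).
13 days into Apr → Apr 13, 2023.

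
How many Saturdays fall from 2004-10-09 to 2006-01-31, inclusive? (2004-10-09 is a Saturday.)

2004-10-09 is a Saturday; the first Saturday on or after it is 2004-10-09.
From 2004-10-09 to 2006-01-31: 83 + 365 + 31 = 479 days (rest of 2004, 2005, to 2006-01-31 in 2006).
479 ÷ 7 = 68 full weeks with remainder 3, so 68 more Saturdays after the first → 69.

69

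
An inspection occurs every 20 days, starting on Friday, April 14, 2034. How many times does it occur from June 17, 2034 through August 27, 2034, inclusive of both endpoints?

Occurrences land 20·i days after April 14, 2034 for i = 0, 1, 2, …
June 17, 2034 is 64 days after the start; 64 ÷ 20 = 3 remainder 4; since the remainder is 4, round up to i = 4. First occurrence in the window: #5 on July 3, 2034 (4×20 = 80 days in).
August 27, 2034 is 135 days after the start; 135 ÷ 20 = 6 remainder 15. Last occurrence in the window: #7 on August 12, 2034.
Occurrences #5 through #7: 3 in total.

3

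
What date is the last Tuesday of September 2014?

September 2014 begins on a Monday, so the first Tuesday is September 2 (1 day later).
September 2014 has 30 days. Adding weeks: 2, 9, 16, 23, 30 — the last one ≤ 30 is the 30th.

2014-09-30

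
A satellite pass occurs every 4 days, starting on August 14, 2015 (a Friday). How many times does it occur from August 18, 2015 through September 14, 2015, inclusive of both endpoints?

Occurrences land 4·i days after August 14, 2015 for i = 0, 1, 2, …
August 18, 2015 is 4 days after the start; 4 ÷ 4 = 1 remainder 0. First occurrence in the window: #2 on August 18, 2015 (1×4 = 4 days in).
September 14, 2015 is 31 days after the start; 31 ÷ 4 = 7 remainder 3. Last occurrence in the window: #8 on September 11, 2015.
Occurrences #2 through #8: 7 in total.

7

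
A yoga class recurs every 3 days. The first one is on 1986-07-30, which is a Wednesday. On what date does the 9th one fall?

The 9th occurrence is 8 intervals after the first: 8 × 3 = 24 days after 1986-07-30.
July has 31 days — 1 day to the end of July leaves 23.
23 days into August → 1986-08-23.

1986-08-23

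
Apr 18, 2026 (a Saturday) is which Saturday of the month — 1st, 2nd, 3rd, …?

3rd

Day 18 falls in week ⌈18/7⌉ of the month.
Days 1–7 hold the 1st Saturday, 8–14 the 2nd, 15–21 the 3rd, 22–28 the 4th, 29–31 the 5th.
18 is in the range for the 3rd.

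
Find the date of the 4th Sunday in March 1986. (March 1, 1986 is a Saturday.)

March 1986 begins on a Saturday, so the first Sunday is March 2 (1 day later).
The 4th Sunday is 3 weeks later: 2 + 21 = 23.

23 March 1986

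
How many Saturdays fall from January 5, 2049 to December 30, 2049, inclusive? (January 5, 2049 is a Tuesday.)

January 5, 2049 is a Tuesday; the first Saturday on or after it is January 9, 2049 (4 days later).
From January 9, 2049 to December 30, 2049: 22 + 28 + 31 + 30 + 31 + 30 + 31 + 31 + 30 + 31 + 30 + 30 = 355 days (rest of January, February, March, April, May, June, July, August, September, October, November, December).
355 ÷ 7 = 50 full weeks with remainder 5, so 50 more Saturdays after the first → 51.

51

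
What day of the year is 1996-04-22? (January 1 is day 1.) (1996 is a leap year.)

113

Days in months before April: 31 + 29 + 31 = 91.
Plus 22 days into April → day 113.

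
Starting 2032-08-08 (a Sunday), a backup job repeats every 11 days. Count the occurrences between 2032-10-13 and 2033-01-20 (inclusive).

10

Occurrences land 11·i days after 2032-08-08 for i = 0, 1, 2, …
2032-10-13 is 66 days after the start; 66 ÷ 11 = 6 remainder 0. First occurrence in the window: #7 on 2032-10-13 (6×11 = 66 days in).
2033-01-20 is 165 days after the start; 165 ÷ 11 = 15 remainder 0. Last occurrence in the window: #16 on 2033-01-20.
Occurrences #7 through #16: 10 in total.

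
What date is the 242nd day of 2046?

January has 31 days (242 − 31 = 211 remain).
February has 28 days (211 − 28 = 183 remain).
March has 31 days (183 − 31 = 152 remain).
April has 30 days (152 − 30 = 122 remain).
May has 31 days (122 − 31 = 91 remain).
June has 30 days (91 − 30 = 61 remain).
July has 31 days (61 − 31 = 30 remain).
30 into August → August 30.

2046-08-30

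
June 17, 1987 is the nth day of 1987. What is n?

168

Days in months before June: 31 + 28 + 31 + 30 + 31 = 151.
Plus 17 days into June → day 168.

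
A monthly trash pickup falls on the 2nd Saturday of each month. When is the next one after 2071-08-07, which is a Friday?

August 2071 starts on a Saturday; its first Saturday is the 1st, so the 2nd Saturday is the 8th — 2071-08-08.
2071-08-08 is after 2071-08-07, so that is the next one.

2071-08-08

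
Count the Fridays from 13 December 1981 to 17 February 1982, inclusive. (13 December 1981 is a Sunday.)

9

13 December 1981 is a Sunday; the first Friday on or after it is 18 December 1981 (5 days later).
From 18 December 1981 to 17 February 1982: 13 + 31 + 17 = 61 days (rest of December, January, February).
61 ÷ 7 = 8 full weeks with remainder 5, so 8 more Fridays after the first → 9.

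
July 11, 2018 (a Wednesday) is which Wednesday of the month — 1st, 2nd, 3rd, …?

2nd

Day 11 falls in week ⌈11/7⌉ of the month.
Days 1–7 hold the 1st Wednesday, 8–14 the 2nd, 15–21 the 3rd, 22–28 the 4th, 29–31 the 5th.
11 is in the range for the 2nd.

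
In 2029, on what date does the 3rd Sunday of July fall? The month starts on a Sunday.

2029-07-15

July 2029 begins on a Sunday, so the first Sunday is July 1.
The 3rd Sunday is 2 weeks later: 1 + 14 = 15.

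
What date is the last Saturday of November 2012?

The first Saturday of November 2012 is November 3.
November 2012 has 30 days. Adding weeks: 3, 10, 17, 24 — the last one ≤ 30 is the 24th.

24 November 2012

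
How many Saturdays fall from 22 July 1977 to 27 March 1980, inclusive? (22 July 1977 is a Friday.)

140

22 July 1977 is a Friday; the first Saturday on or after it is 23 July 1977 (1 day later).
From 23 July 1977 to 27 March 1980: 161 + 365 + 365 + 87 = 978 days (rest of 1977, 1978, 1979, to 27 March 1980 in 1980).
978 ÷ 7 = 139 full weeks with remainder 5, so 139 more Saturdays after the first → 140.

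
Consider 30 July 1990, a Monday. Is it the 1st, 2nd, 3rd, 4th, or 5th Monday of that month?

Day 30 falls in week ⌈30/7⌉ of the month.
Days 1–7 hold the 1st Monday, 8–14 the 2nd, 15–21 the 3rd, 22–28 the 4th, 29–31 the 5th.
30 is in the range for the 5th.

5th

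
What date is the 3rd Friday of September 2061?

September 16, 2061

September 2061 begins on a Thursday, so the first Friday is September 2 (1 day later).
The 3rd Friday is 2 weeks later: 2 + 14 = 16.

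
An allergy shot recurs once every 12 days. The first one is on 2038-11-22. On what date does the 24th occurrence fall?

The 24th occurrence is 23 intervals after the first: 23 × 12 = 276 days after 2038-11-22.
November has 30 days — 8 days to the end of November leaves 268.
December has 31 days (237 left).
January has 31 days (206 left).
February has 28 days (178 left).
March has 31 days (147 left).
April has 30 days (117 left).
May has 31 days (86 left).
June has 30 days (56 left).
July has 31 days (25 left).
25 days into August → 2039-08-25.

2039-08-25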